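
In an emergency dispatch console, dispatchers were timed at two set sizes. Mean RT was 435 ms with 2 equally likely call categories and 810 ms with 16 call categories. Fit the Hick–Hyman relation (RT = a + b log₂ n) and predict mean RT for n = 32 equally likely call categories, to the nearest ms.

935 ms

Fit slope and intercept:
  b = (810 − 435) / (log₂ 16 − log₂ 2) = 375 / (4 − 1) = 125 ms/bit
  a = 435 − 125 × 1 = 310 ms
Then RT(32) = 310 + 125 × log₂ 32 = 310 + 125 × 5 ≈ 935.000 ms.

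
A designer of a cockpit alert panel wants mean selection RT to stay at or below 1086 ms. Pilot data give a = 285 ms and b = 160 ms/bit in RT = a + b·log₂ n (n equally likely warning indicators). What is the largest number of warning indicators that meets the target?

160·log₂ n ≤ 1086 − 285 = 801, giving log₂ n ≤ 5.0062 and n ≤ 32.139. The largest whole number is 32.

32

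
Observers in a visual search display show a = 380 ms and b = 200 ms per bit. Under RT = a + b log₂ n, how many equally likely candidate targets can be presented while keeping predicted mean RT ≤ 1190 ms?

Information budget: (1190 − 380)/200 = 4.0500 bits, so n ≤ 2^4.0500 = 16.564 → at most 16.

16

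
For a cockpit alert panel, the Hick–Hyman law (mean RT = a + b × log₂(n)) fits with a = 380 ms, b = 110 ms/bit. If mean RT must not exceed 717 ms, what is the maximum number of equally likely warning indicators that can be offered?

8

Information budget: (717 − 380)/110 = 3.0636 bits, so n ≤ 2^3.0636 = 8.361 → at most 8.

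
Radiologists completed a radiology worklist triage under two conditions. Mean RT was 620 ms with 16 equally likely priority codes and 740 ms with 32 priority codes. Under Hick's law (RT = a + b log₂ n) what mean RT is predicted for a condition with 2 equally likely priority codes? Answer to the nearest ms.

Fit slope and intercept:
  b = (740 − 620) / (log₂ 32 − log₂ 16) = 120 / (5 − 4) = 120 ms/bit
  a = 620 − 120 × 4 = 140 ms
Then RT(2) = 140 + 120 × log₂ 2 = 140 + 120 × 1 ≈ 260.000 ms.

260 ms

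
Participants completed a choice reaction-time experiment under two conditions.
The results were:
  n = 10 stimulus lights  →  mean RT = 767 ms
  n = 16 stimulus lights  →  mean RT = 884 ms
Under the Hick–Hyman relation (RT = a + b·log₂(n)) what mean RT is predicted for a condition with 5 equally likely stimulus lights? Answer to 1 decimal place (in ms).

Fit slope and intercept:
  b = (884 − 767) / (log₂ 16 − log₂ 10) = 117 / (4 − 3.3219) = 172.548 ms/bit
  a = 767 − 172.548 × 3.3219 = 193.808 ms
Then RT(5) = 193.808 + 172.548 × log₂ 5 = 193.808 + 172.548 × 2.3219 ≈ 594.452 ms.

594.5 ms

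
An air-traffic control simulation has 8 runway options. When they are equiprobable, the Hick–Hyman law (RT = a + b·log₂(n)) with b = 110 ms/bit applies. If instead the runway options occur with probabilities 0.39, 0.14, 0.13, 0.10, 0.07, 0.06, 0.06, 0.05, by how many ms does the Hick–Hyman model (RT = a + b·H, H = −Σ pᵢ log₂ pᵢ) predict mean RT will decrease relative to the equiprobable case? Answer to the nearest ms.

The RT saving is b·ΔH. Equiprobable H₀ = log₂(8) = 3.0000 bits; with the given probabilities H = 2.6135 bits.
b·(H₀ − H) = 110 × (3.0000 − 2.6135) = 42.52 ms.

43 ms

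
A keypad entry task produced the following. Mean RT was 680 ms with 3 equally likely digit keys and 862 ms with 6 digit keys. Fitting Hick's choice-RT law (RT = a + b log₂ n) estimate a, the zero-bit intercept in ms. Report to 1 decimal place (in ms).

391.5 ms

The slope on a log₂ axis is (862 − 680) / (2.5850 − 1.5850) = 182.000 ms/bit.
a = RT₁ − b·log₂ n₁ = 680 − 182.000 × 1.5850 = 391.537 ms.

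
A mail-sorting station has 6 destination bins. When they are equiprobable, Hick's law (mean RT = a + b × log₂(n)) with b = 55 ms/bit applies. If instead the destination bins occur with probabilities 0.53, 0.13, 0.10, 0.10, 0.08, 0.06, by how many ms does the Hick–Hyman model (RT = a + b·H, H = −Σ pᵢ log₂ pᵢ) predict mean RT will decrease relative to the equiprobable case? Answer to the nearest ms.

The RT saving is b·ΔH. Equiprobable H₀ = log₂(6) = 2.5850 bits; with the given probabilities H = 2.0675 bits.
b·(H₀ − H) = 55 × (2.5850 − 2.0675) = 28.46 ms.

28 ms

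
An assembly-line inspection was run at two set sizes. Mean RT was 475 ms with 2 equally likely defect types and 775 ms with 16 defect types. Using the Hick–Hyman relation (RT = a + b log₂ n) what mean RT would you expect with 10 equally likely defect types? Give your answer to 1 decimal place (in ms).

707.2 ms

RT is linear in log₂ n, so two points fix the line:
  b = (775 − 475) / (log₂ 16 − log₂ 2) = 300 / (4 − 1) = 100.000 ms/bit
  a = 475 − 100.000 × 1 = 375.000 ms
Then RT(10) = 375.000 + 100.000 × log₂ 10 = 375.000 + 100.000 × 3.3219 ≈ 707.193 ms.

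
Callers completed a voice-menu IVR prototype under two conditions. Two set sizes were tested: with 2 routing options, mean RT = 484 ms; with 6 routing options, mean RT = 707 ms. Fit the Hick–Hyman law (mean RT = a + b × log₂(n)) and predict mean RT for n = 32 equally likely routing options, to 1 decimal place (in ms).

1046.8 ms

RT is linear in log₂ n, so two points fix the line:
  b = (707 − 484) / (log₂ 6 − log₂ 2) = 223 / (2.5850 − 1) = 140.697 ms/bit
  a = 484 − 140.697 × 1 = 343.303 ms
Then RT(32) = 343.303 + 140.697 × log₂ 32 = 343.303 + 140.697 × 5 ≈ 1046.789 ms.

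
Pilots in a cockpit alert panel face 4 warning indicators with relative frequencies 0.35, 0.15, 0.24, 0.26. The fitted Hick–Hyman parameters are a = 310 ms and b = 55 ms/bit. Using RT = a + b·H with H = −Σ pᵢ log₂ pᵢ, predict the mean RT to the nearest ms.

417 ms

H = 0.35·log₂(1/0.35) + 0.15·log₂(1/0.15) + 0.24·log₂(1/0.24) + 0.26·log₂(1/0.26) = 1.9401 bits.
RT = 310 + 55 × 1.9401 = 416.70 ms.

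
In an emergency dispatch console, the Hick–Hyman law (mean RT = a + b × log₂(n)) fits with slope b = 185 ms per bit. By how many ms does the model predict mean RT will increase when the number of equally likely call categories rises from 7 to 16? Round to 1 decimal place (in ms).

ΔRT = (a + b log₂ n₂) − (a + b log₂ n₁) = b·(log₂ n₂ − log₂ n₁).
log₂(16) − log₂(7) = 4 − 2.8074 = 1.1926.
ΔRT = 185 × 1.1926 = 220.639 ms.

220.6 ms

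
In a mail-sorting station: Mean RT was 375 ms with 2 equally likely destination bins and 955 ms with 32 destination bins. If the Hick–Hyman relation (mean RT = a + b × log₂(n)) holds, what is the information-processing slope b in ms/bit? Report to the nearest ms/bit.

The slope on a log₂ axis is (955 − 375) / (5 − 1) = 145 ms/bit.

145 ms/bit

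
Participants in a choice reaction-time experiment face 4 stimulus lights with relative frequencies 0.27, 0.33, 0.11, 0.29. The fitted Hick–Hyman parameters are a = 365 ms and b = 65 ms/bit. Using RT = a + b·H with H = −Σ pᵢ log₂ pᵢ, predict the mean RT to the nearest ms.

Entropy contributions −pᵢ log₂ pᵢ: 0.5100, 0.5278, 0.3503, 0.5179; sum H = 1.9060 bits.
RT = a + bH = 365 + 65·1.9060 = 488.89 ms.

489 ms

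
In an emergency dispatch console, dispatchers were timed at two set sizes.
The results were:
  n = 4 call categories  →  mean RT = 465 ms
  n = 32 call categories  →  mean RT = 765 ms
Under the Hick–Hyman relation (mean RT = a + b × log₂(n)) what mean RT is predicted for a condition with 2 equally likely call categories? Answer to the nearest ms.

Solve the two-equation system in a and b:
  b = (765 − 465) / (log₂ 32 − log₂ 4) = 300 / (5 − 2) = 100 ms/bit
  a = 465 − 100 × 2 = 265 ms
Then RT(2) = 265 + 100 × log₂ 2 = 265 + 100 × 1 ≈ 365.000 ms.

365 ms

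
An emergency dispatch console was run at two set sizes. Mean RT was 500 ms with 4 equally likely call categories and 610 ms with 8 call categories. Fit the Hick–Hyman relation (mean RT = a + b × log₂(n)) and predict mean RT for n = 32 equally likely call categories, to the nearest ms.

RT is linear in log₂ n, so two points fix the line:
  b = (610 − 500) / (log₂ 8 − log₂ 4) = 110 / (3 − 2) = 110 ms/bit
  a = 500 − 110 × 2 = 280 ms
Then RT(32) = 280 + 110 × log₂ 32 = 280 + 110 × 5 ≈ 830.000 ms.

830 ms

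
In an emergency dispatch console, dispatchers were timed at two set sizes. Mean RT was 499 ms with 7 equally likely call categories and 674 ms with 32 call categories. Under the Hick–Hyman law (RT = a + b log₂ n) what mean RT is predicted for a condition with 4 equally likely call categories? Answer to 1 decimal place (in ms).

With log₂ n on the abscissa the relation is linear; from the two conditions:
  b = (674 − 499) / (log₂ 32 − log₂ 7) = 175 / (5 − 2.8074) = 79.812 ms/bit
  a = 499 − 79.812 × 2.8074 = 274.939 ms
Then RT(4) = 274.939 + 79.812 × log₂ 4 = 274.939 + 79.812 × 2 ≈ 434.563 ms.

434.6 ms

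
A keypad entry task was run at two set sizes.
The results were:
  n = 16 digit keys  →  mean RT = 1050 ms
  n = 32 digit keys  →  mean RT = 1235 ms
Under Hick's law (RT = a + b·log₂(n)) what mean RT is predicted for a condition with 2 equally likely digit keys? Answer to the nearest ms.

Solve the two-equation system in a and b:
  b = (1235 − 1050) / (log₂ 32 − log₂ 16) = 185 / (5 − 4) = 185 ms/bit
  a = 1050 − 185 × 4 = 310 ms
Then RT(2) = 310 + 185 × log₂ 2 = 310 + 185 × 1 ≈ 495.000 ms.

495 ms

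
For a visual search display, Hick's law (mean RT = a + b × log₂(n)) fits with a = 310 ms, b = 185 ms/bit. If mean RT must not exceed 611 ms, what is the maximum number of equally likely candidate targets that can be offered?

3

185·log₂ n ≤ 611 − 310 = 301, giving log₂ n ≤ 1.6270 and n ≤ 3.089. The largest whole number is 3.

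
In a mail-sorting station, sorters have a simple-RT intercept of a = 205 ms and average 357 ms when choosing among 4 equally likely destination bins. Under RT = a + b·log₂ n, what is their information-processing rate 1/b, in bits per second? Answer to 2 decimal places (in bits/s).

13.16 bits/s

Choice component = 357 − 205 = 152 ms over log₂(4) = 2 bits.
b = 152 / 2 = 76.000 ms/bit, so 1/b = 13.158 bits/s.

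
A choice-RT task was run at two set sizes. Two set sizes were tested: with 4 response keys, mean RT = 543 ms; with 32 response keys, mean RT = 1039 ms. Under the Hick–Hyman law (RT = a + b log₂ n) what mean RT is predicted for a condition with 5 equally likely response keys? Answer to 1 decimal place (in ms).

596.2 ms

Solve the two-equation system in a and b:
  b = (1039 − 543) / (log₂ 32 − log₂ 4) = 496 / (5 − 2) = 165.333 ms/bit
  a = 543 − 165.333 × 2 = 212.333 ms
Then RT(5) = 212.333 + 165.333 × log₂ 5 = 212.333 + 165.333 × 2.3219 ≈ 596.225 ms.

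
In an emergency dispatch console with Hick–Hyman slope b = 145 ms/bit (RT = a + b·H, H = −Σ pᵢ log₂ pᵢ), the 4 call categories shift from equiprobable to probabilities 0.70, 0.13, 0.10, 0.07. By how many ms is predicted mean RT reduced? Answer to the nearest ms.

Equiprobable entropy H₀ = log₂ 4 = 2.0000 bits.
Skewed entropy H = −Σ pᵢ log₂ pᵢ = 1.3436 bits.
ΔRT = b·(H₀ − H) = 145 × 0.6564 = 95.18 ms.

95 ms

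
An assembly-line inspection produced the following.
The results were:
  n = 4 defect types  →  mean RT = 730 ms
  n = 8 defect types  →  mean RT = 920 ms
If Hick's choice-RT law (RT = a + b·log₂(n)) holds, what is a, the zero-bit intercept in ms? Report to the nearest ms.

b = (RT₂ − RT₁)/(log₂ n₂ − log₂ n₁) = (920 − 730)/(3 − 2) = 190 ms/bit.
Intercept: a = 730 − 190·log₂(4) = 350.000 ms.

350 ms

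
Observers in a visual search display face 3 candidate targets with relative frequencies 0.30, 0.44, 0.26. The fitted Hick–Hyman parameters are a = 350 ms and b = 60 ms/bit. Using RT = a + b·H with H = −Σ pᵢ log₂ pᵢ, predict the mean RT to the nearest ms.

443 ms

H = 0.30·log₂(1/0.30) + 0.44·log₂(1/0.44) + 0.26·log₂(1/0.26) = 1.5475 bits.
RT = 350 + 60 × 1.5475 = 442.85 ms.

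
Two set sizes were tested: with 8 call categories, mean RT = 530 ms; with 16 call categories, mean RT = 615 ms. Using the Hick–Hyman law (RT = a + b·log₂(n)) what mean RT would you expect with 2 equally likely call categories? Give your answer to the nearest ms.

Solve the two-equation system in a and b:
  b = (615 − 530) / (log₂ 16 − log₂ 8) = 85 / (4 − 3) = 85 ms/bit
  a = 530 − 85 × 3 = 275 ms
Then RT(2) = 275 + 85 × log₂ 2 = 275 + 85 × 1 ≈ 360.000 ms.

360 ms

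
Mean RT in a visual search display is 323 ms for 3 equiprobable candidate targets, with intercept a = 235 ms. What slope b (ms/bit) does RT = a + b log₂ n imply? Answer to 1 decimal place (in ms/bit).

55.5 ms/bit

3 alternatives carry log₂ 3 = 1.5850 bits; the choice cost is 323 − 235 = 88 ms, so b = 88/1.5850 = 55.522 ms/bit.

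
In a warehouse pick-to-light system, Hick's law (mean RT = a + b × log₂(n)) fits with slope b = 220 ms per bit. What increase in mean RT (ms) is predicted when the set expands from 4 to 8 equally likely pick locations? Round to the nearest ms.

Only the slope matters, since a is common to both: ΔRT = b·log₂(n₂/n₁).
log₂(8) − log₂(4) = log₂(8/4) = log₂(2) = 1.
ΔRT = 220 × 1.0000 = 220.000 ms.

220 ms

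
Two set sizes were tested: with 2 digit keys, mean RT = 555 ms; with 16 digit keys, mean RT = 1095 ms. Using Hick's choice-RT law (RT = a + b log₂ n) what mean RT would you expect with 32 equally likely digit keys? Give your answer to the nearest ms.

Fit slope and intercept:
  b = (1095 − 555) / (log₂ 16 − log₂ 2) = 540 / (4 − 1) = 180 ms/bit
  a = 555 − 180 × 1 = 375 ms
Then RT(32) = 375 + 180 × log₂ 32 = 375 + 180 × 5 ≈ 1275.000 ms.

1275 ms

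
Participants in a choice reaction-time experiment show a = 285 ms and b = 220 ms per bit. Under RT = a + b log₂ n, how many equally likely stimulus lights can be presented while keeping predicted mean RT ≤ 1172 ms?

220·log₂ n ≤ 1172 − 285 = 887, giving log₂ n ≤ 4.0318 and n ≤ 16.357. The largest whole number is 16.

16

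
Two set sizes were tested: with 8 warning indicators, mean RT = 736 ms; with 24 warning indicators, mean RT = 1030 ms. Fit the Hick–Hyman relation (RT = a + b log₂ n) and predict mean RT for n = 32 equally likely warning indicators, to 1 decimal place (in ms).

1107.0 ms

RT is linear in log₂ n, so two points fix the line:
  b = (1030 − 736) / (log₂ 24 − log₂ 8) = 294 / (4.5850 − 3) = 185.493 ms/bit
  a = 736 − 185.493 × 3 = 179.520 ms
Then RT(32) = 179.520 + 185.493 × log₂ 32 = 179.520 + 185.493 × 5 ≈ 1106.987 ms.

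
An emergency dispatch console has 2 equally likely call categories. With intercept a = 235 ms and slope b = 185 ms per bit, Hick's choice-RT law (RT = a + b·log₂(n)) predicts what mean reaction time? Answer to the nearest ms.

420 ms

log₂(2) = 1 bits, so RT = 235 + 185 × 1 ≈ 420.000 ms.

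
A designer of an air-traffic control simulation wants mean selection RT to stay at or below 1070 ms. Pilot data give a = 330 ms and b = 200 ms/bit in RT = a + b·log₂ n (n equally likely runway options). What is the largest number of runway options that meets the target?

200·log₂ n ≤ 1070 − 330 = 740, giving log₂ n ≤ 3.7000 and n ≤ 12.996. The largest whole number is 12.

12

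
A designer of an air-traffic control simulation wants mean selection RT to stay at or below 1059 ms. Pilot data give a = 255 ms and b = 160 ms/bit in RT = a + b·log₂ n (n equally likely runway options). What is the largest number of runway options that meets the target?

32

Set 255 + 160·log₂ n ≤ 1059 → log₂ n ≤ (1059 − 255)/160 = 5.0250.
So n ≤ 2^5.0250 = 32.559; the largest integer n is 32.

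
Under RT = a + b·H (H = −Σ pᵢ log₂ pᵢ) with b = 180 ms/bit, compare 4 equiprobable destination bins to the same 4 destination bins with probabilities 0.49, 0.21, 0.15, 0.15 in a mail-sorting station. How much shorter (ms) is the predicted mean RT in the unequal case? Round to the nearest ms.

36 ms

Equiprobable entropy H₀ = log₂ 4 = 2.0000 bits.
Skewed entropy H = −Σ pᵢ log₂ pᵢ = 1.7982 bits.
ΔRT = b·(H₀ − H) = 180 × 0.2018 = 36.32 ms.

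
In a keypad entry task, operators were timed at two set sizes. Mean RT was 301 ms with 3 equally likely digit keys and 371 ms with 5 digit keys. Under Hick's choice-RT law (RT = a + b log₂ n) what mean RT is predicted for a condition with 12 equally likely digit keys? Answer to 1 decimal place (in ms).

491.0 ms

Fit slope and intercept:
  b = (371 − 301) / (log₂ 5 − log₂ 3) = 70 / (2.3219 − 1.5850) = 94.984 ms/bit
  a = 301 − 94.984 × 1.5850 = 150.454 ms
Then RT(12) = 150.454 + 94.984 × log₂ 12 = 150.454 + 94.984 × 3.5850 ≈ 490.968 ms.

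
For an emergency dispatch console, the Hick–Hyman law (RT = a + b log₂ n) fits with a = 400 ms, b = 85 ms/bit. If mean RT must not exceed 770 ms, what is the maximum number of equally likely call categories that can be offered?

20

85·log₂ n ≤ 770 − 400 = 370, giving log₂ n ≤ 4.3529 and n ≤ 20.435. The largest whole number is 20.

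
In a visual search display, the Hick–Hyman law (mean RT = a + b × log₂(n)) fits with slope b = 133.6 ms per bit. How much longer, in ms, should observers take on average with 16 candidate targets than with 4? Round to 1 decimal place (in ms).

The intercept a cancels: ΔRT = b·(log₂ n₂ − log₂ n₁) = b·log₂(n₂/n₁).
log₂(16) − log₂(4) = log₂(16/4) = log₂(4) = 2.
ΔRT = 133.6 × 2.0000 = 267.200 ms.

267.2 ms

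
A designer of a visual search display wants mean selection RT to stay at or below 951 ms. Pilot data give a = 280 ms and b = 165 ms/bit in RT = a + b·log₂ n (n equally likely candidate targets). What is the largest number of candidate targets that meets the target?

16

165·log₂ n ≤ 951 − 280 = 671, giving log₂ n ≤ 4.0667 and n ≤ 16.757. The largest whole number is 16.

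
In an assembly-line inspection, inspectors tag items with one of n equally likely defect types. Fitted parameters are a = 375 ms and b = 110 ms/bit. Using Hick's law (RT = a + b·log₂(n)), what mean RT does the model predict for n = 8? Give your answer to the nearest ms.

log₂(8) = 3 bits, so RT = 375 + 110 × 3 ≈ 705.000 ms.

705 ms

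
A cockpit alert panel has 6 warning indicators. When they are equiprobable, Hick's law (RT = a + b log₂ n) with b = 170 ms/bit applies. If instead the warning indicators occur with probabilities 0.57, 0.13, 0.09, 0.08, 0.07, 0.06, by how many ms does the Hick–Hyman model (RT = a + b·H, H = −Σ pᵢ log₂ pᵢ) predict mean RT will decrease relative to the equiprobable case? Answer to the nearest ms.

106 ms

Equiprobable entropy H₀ = log₂ 6 = 2.5850 bits.
Skewed entropy H = −Σ pᵢ log₂ pᵢ = 1.9611 bits.
ΔRT = b·(H₀ − H) = 170 × 0.6238 = 106.05 ms.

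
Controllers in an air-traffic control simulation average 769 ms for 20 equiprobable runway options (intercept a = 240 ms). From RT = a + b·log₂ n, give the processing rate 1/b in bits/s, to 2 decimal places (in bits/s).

8.17 bits/s

Choice component = 769 − 240 = 529 ms over log₂(20) = 4.3219 bits.
b = 529 / 4.3219 = 122.399 ms/bit, so 1/b = 8.170 bits/s.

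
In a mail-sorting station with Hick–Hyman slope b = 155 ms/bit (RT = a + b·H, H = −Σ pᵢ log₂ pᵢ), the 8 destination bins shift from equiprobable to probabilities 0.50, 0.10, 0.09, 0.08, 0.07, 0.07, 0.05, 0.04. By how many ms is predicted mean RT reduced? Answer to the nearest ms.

97 ms

The RT saving is b·ΔH. Equiprobable H₀ = log₂(8) = 3.0000 bits; with the given probabilities H = 2.3753 bits.
b·(H₀ − H) = 155 × (3.0000 − 2.3753) = 96.83 ms.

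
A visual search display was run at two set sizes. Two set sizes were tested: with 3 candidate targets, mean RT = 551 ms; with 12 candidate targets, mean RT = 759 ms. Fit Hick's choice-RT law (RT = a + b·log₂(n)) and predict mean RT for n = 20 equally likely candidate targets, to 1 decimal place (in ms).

835.6 ms

RT is linear in log₂ n, so two points fix the line:
  b = (759 − 551) / (log₂ 12 − log₂ 3) = 208 / (3.5850 − 1.5850) = 104.000 ms/bit
  a = 551 − 104.000 × 1.5850 = 386.164 ms
Then RT(20) = 386.164 + 104.000 × log₂ 20 = 386.164 + 104.000 × 4.3219 ≈ 835.644 ms.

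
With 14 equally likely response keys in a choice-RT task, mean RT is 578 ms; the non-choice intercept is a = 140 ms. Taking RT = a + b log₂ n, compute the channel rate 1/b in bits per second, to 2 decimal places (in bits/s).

8.69 bits/s

Choice component = 578 − 140 = 438 ms over log₂(14) = 3.8074 bits.
b = 438 / 3.8074 = 115.040 ms/bit, so 1/b = 8.693 bits/s.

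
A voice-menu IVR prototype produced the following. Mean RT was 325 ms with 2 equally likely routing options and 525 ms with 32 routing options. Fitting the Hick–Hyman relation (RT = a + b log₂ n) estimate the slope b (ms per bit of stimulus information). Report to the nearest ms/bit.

Slope: b = (525 − 325) / (log₂ 32 − log₂ 2) = 200/4.0000 = 50 ms/bit.

50 ms/bit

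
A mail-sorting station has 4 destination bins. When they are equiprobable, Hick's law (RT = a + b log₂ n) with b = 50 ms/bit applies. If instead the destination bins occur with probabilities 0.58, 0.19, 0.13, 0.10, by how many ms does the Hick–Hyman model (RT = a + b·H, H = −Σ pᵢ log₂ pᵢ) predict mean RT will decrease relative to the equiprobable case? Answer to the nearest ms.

19 ms

Equiprobable entropy H₀ = log₂ 4 = 2.0000 bits.
Skewed entropy H = −Σ pᵢ log₂ pᵢ = 1.6259 bits.
ΔRT = b·(H₀ − H) = 50 × 0.3741 = 18.71 ms.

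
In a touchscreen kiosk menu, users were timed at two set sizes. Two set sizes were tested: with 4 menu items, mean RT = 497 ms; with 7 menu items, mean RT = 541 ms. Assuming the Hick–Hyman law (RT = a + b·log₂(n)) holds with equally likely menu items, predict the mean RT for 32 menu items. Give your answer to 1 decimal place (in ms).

660.5 ms

Fit slope and intercept:
  b = (541 − 497) / (log₂ 7 − log₂ 4) = 44 / (2.8074 − 2) = 54.499 ms/bit
  a = 497 − 54.499 × 2 = 388.002 ms
Then RT(32) = 388.002 + 54.499 × log₂ 32 = 388.002 + 54.499 × 5 ≈ 660.497 ms.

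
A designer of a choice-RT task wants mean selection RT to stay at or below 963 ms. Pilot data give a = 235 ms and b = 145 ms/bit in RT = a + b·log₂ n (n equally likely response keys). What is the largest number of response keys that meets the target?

32

Set 235 + 145·log₂ n ≤ 963 → log₂ n ≤ (963 − 235)/145 = 5.0207.
So n ≤ 2^5.0207 = 32.462; the largest integer n is 32.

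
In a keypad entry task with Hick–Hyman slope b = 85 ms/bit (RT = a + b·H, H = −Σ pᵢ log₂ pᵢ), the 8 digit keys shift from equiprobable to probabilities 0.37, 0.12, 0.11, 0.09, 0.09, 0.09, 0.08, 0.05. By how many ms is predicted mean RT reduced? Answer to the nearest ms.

26 ms

Equiprobable entropy H₀ = log₂ 8 = 3.0000 bits.
Skewed entropy H = −Σ pᵢ log₂ pᵢ = 2.6936 bits.
ΔRT = b·(H₀ − H) = 85 × 0.3064 = 26.04 ms.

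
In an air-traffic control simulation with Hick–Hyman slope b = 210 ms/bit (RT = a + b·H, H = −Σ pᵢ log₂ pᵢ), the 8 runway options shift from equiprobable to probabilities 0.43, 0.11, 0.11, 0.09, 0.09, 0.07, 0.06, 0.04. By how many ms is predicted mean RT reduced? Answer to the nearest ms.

Equiprobable entropy H₀ = log₂ 8 = 3.0000 bits.
Skewed entropy H = −Σ pᵢ log₂ pᵢ = 2.5473 bits.
ΔRT = b·(H₀ − H) = 210 × 0.4527 = 95.07 ms.

95 ms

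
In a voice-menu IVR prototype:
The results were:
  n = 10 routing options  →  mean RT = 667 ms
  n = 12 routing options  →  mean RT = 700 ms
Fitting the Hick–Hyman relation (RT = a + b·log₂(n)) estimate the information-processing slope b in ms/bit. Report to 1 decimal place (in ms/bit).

125.5 ms/bit

b = (RT₂ − RT₁)/(log₂ n₂ − log₂ n₁) = (700 − 667)/(3.5850 − 3.3219) = 125.459 ms/bit.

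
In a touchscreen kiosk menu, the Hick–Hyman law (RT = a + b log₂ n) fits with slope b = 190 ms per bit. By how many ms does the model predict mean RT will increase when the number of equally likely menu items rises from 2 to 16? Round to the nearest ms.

570 ms

ΔRT = (a + b log₂ n₂) − (a + b log₂ n₁) = b·(log₂ n₂ − log₂ n₁).
log₂(16) − log₂(2) = log₂(16/2) = log₂(8) = 3.
ΔRT = 190 × 3.0000 = 570.000 ms.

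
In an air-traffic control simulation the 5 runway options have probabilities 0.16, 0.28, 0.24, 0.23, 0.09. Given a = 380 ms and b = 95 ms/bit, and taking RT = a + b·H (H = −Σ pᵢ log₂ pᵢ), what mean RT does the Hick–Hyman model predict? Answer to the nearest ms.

592 ms

H = 0.16·log₂(1/0.16) + 0.28·log₂(1/0.28) + 0.24·log₂(1/0.24) + 0.23·log₂(1/0.23) + 0.09·log₂(1/0.09) = 2.2317 bits.
RT = 380 + 95 × 2.2317 = 592.01 ms.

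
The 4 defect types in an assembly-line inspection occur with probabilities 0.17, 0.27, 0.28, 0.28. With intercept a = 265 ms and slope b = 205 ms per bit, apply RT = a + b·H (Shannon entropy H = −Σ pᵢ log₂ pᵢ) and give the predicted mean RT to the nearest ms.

669 ms

Entropy contributions −pᵢ log₂ pᵢ: 0.4346, 0.5100, 0.5142, 0.5142; sum H = 1.9730 bits.
RT = a + bH = 265 + 205·1.9730 = 669.48 ms.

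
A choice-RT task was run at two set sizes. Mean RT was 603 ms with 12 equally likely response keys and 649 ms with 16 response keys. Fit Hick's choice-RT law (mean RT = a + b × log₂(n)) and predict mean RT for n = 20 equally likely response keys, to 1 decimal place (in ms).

With log₂ n on the abscissa the relation is linear; from the two conditions:
  b = (649 − 603) / (log₂ 16 − log₂ 12) = 46 / (4 − 3.5850) = 110.833 ms/bit
  a = 603 − 110.833 × 3.5850 = 205.667 ms
Then RT(20) = 205.667 + 110.833 × log₂ 20 = 205.667 + 110.833 × 4.3219 ≈ 684.680 ms.

684.7 ms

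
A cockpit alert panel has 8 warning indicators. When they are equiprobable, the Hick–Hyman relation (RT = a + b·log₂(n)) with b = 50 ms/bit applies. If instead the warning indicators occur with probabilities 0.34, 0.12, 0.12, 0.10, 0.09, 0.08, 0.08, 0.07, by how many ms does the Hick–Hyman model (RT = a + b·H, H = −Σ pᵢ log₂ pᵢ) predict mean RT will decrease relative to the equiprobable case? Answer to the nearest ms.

Equiprobable entropy H₀ = log₂ 8 = 3.0000 bits.
Skewed entropy H = −Σ pᵢ log₂ pᵢ = 2.7597 bits.
ΔRT = b·(H₀ − H) = 50 × 0.2403 = 12.01 ms.

12 ms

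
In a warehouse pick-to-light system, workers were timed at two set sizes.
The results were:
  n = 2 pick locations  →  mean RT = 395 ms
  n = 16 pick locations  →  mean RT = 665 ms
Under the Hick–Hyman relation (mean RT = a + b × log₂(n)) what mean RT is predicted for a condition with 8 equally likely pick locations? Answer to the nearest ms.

With log₂ n on the abscissa the relation is linear; from the two conditions:
  b = (665 − 395) / (log₂ 16 − log₂ 2) = 270 / (4 − 1) = 90 ms/bit
  a = 395 − 90 × 1 = 305 ms
Then RT(8) = 305 + 90 × log₂ 8 = 305 + 90 × 3 ≈ 575.000 ms.

575 ms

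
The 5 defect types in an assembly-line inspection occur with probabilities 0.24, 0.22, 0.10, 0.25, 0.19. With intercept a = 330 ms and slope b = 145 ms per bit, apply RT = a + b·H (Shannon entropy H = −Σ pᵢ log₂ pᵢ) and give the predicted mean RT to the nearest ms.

Entropy contributions −pᵢ log₂ pᵢ: 0.4941, 0.4806, 0.3322, 0.5000, 0.4552; sum H = 2.2621 bits.
RT = a + bH = 330 + 145·2.2621 = 658.01 ms.

658 ms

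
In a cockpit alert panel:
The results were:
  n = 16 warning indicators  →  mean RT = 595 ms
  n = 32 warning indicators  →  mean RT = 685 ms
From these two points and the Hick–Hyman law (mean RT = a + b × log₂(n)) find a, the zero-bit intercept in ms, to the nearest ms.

The slope on a log₂ axis is (685 − 595) / (5 − 4) = 90 ms/bit.
Intercept: a = 595 − 90·log₂(16) = 235.000 ms.

235 ms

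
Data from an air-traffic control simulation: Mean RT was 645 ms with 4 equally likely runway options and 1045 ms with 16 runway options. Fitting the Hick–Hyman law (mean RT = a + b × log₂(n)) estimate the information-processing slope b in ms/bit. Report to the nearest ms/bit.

The slope on a log₂ axis is (1045 − 645) / (4 − 2) = 200 ms/bit.

200 ms/bit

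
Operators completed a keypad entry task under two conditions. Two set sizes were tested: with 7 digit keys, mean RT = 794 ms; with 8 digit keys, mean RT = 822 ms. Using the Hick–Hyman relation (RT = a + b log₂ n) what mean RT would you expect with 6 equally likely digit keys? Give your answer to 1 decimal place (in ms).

Solve the two-equation system in a and b:
  b = (822 − 794) / (log₂ 8 − log₂ 7) = 28 / (3 − 2.8074) = 145.345 ms/bit
  a = 794 − 145.345 × 2.8074 = 385.965 ms
Then RT(6) = 385.965 + 145.345 × log₂ 6 = 385.965 + 145.345 × 2.5850 ≈ 761.676 ms.

761.7 ms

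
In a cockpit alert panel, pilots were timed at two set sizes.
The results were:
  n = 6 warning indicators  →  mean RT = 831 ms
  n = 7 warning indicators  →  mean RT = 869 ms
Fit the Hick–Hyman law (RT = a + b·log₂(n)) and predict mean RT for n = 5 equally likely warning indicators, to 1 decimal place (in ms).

786.1 ms

Fit slope and intercept:
  b = (869 − 831) / (log₂ 7 − log₂ 6) = 38 / (2.8074 − 2.5850) = 170.869 ms/bit
  a = 831 − 170.869 × 2.5850 = 389.310 ms
Then RT(5) = 389.310 + 170.869 × log₂ 5 = 389.310 + 170.869 × 2.3219 ≈ 786.056 ms.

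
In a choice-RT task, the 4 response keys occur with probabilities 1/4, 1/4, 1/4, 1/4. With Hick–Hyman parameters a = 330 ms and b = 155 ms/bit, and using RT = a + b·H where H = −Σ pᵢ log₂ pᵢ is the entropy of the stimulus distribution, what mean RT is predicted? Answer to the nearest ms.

640 ms

Each term −pᵢ log₂ pᵢ: 0.25·2 + 0.25·2 + 0.25·2 + 0.25·2; summed, H = 2.000 bits.
Mean RT = a + bH = 330 + 155·2.000 = 640.00 ms.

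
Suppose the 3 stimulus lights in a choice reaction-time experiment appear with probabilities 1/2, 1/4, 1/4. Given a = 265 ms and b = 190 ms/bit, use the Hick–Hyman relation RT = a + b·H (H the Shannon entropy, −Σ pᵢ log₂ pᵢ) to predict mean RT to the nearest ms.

H = −Σ pᵢ log₂ pᵢ = 0.5·1 + 0.25·2 + 0.25·2 = 1.500 bits.
RT = 265 + 190 × 1.500 = 550.00 ms.

550 ms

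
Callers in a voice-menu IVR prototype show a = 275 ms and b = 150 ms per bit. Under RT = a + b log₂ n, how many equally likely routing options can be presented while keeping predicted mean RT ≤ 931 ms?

20

Information budget: (931 − 275)/150 = 4.3733 bits, so n ≤ 2^4.3733 = 20.725 → at most 20.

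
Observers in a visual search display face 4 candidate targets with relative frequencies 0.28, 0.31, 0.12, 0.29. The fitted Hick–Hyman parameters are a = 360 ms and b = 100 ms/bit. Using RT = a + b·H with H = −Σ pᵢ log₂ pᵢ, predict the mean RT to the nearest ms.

552 ms

H = 0.28·log₂(1/0.28) + 0.31·log₂(1/0.31) + 0.12·log₂(1/0.12) + 0.29·log₂(1/0.29) = 1.9230 bits.
RT = 360 + 100 × 1.9230 = 552.30 ms.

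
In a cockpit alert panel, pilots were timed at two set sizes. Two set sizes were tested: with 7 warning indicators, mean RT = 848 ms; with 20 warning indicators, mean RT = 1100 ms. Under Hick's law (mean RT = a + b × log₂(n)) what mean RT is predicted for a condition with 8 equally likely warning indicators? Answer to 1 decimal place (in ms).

880.1 ms

With log₂ n on the abscissa the relation is linear; from the two conditions:
  b = (1100 − 848) / (log₂ 20 − log₂ 7) = 252 / (4.3219 − 2.8074) = 166.384 ms/bit
  a = 848 − 166.384 × 2.8074 = 380.902 ms
Then RT(8) = 380.902 + 166.384 × log₂ 8 = 380.902 + 166.384 × 3 ≈ 880.053 ms.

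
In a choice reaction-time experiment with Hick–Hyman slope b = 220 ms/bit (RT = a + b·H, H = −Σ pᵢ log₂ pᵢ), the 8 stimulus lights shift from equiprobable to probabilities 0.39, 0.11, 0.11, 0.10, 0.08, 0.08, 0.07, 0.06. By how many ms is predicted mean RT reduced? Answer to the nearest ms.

Equiprobable entropy H₀ = log₂ 8 = 3.0000 bits.
Skewed entropy H = −Σ pᵢ log₂ pᵢ = 2.6577 bits.
ΔRT = b·(H₀ − H) = 220 × 0.3423 = 75.31 ms.

75 ms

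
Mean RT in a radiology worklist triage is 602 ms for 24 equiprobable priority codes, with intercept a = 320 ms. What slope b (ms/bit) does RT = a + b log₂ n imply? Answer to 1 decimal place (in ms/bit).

b = (602 − 320) / log₂(24) = 282 / 4.5850 = 61.505 ms/bit.

61.5 ms/bit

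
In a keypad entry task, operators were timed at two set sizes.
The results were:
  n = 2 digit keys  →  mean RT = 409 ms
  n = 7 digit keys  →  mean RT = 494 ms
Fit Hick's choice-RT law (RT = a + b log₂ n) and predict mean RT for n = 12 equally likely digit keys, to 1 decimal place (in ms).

RT is linear in log₂ n, so two points fix the line:
  b = (494 − 409) / (log₂ 7 − log₂ 2) = 85 / (2.8074 − 1) = 47.030 ms/bit
  a = 409 − 47.030 × 1 = 361.970 ms
Then RT(12) = 361.970 + 47.030 × log₂ 12 = 361.970 + 47.030 × 3.5850 ≈ 530.571 ms.

530.6 ms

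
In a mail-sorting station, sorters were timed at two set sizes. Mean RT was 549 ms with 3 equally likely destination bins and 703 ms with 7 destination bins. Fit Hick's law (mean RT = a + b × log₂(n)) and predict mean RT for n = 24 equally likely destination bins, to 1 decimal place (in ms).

926.9 ms

With log₂ n on the abscissa the relation is linear; from the two conditions:
  b = (703 − 549) / (log₂ 7 − log₂ 3) = 154 / (2.8074 − 1.5850) = 125.982 ms/bit
  a = 549 − 125.982 × 1.5850 = 349.323 ms
Then RT(24) = 349.323 + 125.982 × log₂ 24 = 349.323 + 125.982 × 4.5850 ≈ 926.947 ms.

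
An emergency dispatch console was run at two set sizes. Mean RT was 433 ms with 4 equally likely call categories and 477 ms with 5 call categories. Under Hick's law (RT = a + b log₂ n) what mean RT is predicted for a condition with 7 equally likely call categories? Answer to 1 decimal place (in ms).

543.3 ms

Fit slope and intercept:
  b = (477 − 433) / (log₂ 5 − log₂ 4) = 44 / (2.3219 − 2) = 136.676 ms/bit
  a = 433 − 136.676 × 2 = 159.647 ms
Then RT(7) = 159.647 + 136.676 × log₂ 7 = 159.647 + 136.676 × 2.8074 ≈ 543.346 ms.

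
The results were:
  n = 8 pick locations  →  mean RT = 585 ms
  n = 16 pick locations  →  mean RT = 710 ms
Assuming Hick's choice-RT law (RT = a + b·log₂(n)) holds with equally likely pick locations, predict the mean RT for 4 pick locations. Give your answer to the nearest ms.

RT is linear in log₂ n, so two points fix the line:
  b = (710 − 585) / (log₂ 16 − log₂ 8) = 125 / (4 − 3) = 125 ms/bit
  a = 585 − 125 × 3 = 210 ms
Then RT(4) = 210 + 125 × log₂ 4 = 210 + 125 × 2 ≈ 460.000 ms.

460 ms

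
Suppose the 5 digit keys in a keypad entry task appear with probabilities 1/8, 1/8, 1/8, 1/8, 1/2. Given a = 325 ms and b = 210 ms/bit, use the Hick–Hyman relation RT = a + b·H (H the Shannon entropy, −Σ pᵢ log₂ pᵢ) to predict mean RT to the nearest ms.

745 ms

Each term −pᵢ log₂ pᵢ: 0.125·3 + 0.125·3 + 0.125·3 + 0.125·3 + 0.5·1; summed, H = 2.000 bits.
Mean RT = a + bH = 325 + 210·2.000 = 745.00 ms.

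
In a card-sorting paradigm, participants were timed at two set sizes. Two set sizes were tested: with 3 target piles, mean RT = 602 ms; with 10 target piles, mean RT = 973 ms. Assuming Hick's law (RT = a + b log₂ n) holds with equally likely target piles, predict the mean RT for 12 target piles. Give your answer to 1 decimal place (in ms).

1029.2 ms

With log₂ n on the abscissa the relation is linear; from the two conditions:
  b = (973 − 602) / (log₂ 10 − log₂ 3) = 371 / (3.3219 − 1.5850) = 213.591 ms/bit
  a = 602 − 213.591 × 1.5850 = 263.466 ms
Then RT(12) = 263.466 + 213.591 × log₂ 12 = 263.466 + 213.591 × 3.5850 ≈ 1029.182 ms.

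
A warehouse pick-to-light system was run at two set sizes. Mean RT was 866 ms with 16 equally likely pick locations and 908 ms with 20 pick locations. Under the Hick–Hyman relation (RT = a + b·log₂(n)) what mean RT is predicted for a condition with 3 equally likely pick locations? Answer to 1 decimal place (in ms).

550.9 ms

Solve the two-equation system in a and b:
  b = (908 − 866) / (log₂ 20 − log₂ 16) = 42 / (4.3219 − 4) = 130.464 ms/bit
  a = 866 − 130.464 × 4 = 344.144 ms
Then RT(3) = 344.144 + 130.464 × log₂ 3 = 344.144 + 130.464 × 1.5850 ≈ 550.925 ms.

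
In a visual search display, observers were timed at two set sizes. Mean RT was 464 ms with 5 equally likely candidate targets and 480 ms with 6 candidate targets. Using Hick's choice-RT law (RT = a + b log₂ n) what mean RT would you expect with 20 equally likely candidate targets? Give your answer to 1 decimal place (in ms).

Fit slope and intercept:
  b = (480 − 464) / (log₂ 6 − log₂ 5) = 16 / (2.5850 − 2.3219) = 60.829 ms/bit
  a = 464 − 60.829 × 2.3219 = 322.760 ms
Then RT(20) = 322.760 + 60.829 × log₂ 20 = 322.760 + 60.829 × 4.3219 ≈ 585.657 ms.

585.7 ms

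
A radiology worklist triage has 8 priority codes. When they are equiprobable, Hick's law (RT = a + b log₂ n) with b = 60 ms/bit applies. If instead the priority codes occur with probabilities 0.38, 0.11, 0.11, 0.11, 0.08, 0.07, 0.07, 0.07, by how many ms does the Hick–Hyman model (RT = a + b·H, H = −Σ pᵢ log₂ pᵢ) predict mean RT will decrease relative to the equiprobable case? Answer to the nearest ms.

Equiprobable entropy H₀ = log₂ 8 = 3.0000 bits.
Skewed entropy H = −Σ pᵢ log₂ pᵢ = 2.6785 bits.
ΔRT = b·(H₀ − H) = 60 × 0.3215 = 19.29 ms.

19 ms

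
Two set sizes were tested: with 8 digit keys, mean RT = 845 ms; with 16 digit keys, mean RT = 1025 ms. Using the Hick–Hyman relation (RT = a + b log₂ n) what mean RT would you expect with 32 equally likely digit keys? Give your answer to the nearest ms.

With log₂ n on the abscissa the relation is linear; from the two conditions:
  b = (1025 − 845) / (log₂ 16 − log₂ 8) = 180 / (4 − 3) = 180 ms/bit
  a = 845 − 180 × 3 = 305 ms
Then RT(32) = 305 + 180 × log₂ 32 = 305 + 180 × 5 ≈ 1205.000 ms.

1205 ms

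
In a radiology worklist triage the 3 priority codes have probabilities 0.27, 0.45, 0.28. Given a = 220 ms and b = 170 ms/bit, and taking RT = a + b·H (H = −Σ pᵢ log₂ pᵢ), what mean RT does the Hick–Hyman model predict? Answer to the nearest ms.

Entropy contributions −pᵢ log₂ pᵢ: 0.5100, 0.5184, 0.5142; sum H = 1.5426 bits.
RT = a + bH = 220 + 170·1.5426 = 482.25 ms.

482 ms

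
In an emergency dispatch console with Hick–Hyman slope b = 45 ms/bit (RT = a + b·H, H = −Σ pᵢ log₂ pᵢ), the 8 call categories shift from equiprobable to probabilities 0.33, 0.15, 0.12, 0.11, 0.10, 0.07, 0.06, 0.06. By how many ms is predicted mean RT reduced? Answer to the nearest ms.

Equiprobable entropy H₀ = log₂ 8 = 3.0000 bits.
Skewed entropy H = −Σ pᵢ log₂ pᵢ = 2.7435 bits.
ΔRT = b·(H₀ − H) = 45 × 0.2565 = 11.54 ms.

12 ms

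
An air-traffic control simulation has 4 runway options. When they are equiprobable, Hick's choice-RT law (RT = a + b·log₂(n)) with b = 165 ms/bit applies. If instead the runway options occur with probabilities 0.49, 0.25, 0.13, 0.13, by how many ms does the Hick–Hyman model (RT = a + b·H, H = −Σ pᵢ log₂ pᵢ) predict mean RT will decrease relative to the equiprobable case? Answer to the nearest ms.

The RT saving is b·ΔH. Equiprobable H₀ = log₂(4) = 2.0000 bits; with the given probabilities H = 1.7696 bits.
b·(H₀ − H) = 165 × (2.0000 − 1.7696) = 38.02 ms.

38 ms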